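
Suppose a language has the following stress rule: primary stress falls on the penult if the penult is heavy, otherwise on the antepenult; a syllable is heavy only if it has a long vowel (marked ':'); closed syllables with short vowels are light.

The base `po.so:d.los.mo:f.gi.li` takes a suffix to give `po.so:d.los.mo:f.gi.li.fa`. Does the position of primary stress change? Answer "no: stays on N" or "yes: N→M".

Base `po.so:d.los.mo:f.gi.li` (6 syllables):
  Weights: 4 mo:f H, 5 gi L, 6 li L.
  The penult (syllable 5, gi) is light, so stress falls on the antepenult (syllable 4, mo:f).
  → primary stress on syllable 4.
Suffixed `po.so:d.los.mo:f.gi.li.fa` (7 syllables):
  Weights: 5 gi L, 6 li L, 7 fa L.
  The penult (syllable 6, li) is light, so stress falls on the antepenult (syllable 5, gi).
  → primary stress on syllable 5.

yes: 4→5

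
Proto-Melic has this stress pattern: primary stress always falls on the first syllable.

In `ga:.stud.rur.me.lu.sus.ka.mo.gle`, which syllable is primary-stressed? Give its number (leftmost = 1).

1

The word has 9 syllables; the first syllable is syllable 1 (ga:).
Primary stress: syllable 1 → ˈga:.stud.rur.me.lu.sus.ka.mo.gle.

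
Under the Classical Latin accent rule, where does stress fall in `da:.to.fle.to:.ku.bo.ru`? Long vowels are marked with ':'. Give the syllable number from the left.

5

Classical Latin: stress the penult if heavy (long vowel or closed), else the antepenult.
Weights: 5 ku L, 6 bo L, 7 ru L.
The penult (syllable 6, bo) is light, so stress falls on the antepenult (syllable 5, ku).
Stress on syllable 5: da:.to.fle.to:.ˈku.bo.ru.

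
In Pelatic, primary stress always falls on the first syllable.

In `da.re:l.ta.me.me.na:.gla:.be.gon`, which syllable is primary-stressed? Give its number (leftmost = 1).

The word has 9 syllables; the first syllable is syllable 1 (da).
Primary stress: syllable 1 → ˈda.re:l.ta.me.me.na:.gla:.be.gon.

1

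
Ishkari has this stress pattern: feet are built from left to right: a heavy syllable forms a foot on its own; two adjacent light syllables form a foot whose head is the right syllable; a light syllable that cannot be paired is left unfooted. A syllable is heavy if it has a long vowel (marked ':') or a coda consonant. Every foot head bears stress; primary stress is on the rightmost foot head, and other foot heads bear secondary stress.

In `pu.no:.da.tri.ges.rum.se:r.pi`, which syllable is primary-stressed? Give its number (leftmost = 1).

Weights: 1 pu L, 2 no: H, 3 da L, 4 tri L, 5 ges H, 6 rum H, 7 se:r H, 8 pi L.
Parse left to right (heavy = foot alone; LL = one foot; stranded L unfooted): pu (ˈno:) (da.ˈtri) (ˈges) (ˈrum) (ˈse:r) pi.
Foot heads: 2, 4, 5, 6, 7.
Primary stress on the rightmost head = syllable 7.
Primary stress: syllable 7 → pu.no:.da.tri.ges.rum.ˈse:r.pi.

7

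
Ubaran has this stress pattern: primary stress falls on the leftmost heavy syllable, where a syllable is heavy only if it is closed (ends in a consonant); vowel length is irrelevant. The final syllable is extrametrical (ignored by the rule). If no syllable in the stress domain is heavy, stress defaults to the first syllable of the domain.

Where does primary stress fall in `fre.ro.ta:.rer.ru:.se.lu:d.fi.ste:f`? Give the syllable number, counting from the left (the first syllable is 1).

The final syllable (9, ste:f) is extrametrical; the stress domain is syllables 1–8.
Weights: 1 fre L, 2 ro L, 3 ta: L, 4 rer H, 5 ru: L, 6 se L, 7 lu:d H, 8 fi L.
Heavy syllables in the domain: 4, 7. The leftmost is syllable 4 (rer).
Primary stress: syllable 4 → fre.ro.ta:.ˈrer.ru:.se.lu:d.fi.ste:f.

4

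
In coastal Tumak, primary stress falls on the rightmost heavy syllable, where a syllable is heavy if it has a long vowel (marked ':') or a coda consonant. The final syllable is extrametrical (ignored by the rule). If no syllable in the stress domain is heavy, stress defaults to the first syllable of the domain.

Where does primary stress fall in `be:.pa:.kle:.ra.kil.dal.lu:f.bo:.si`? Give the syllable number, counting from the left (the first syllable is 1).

8

The final syllable (9, si) is extrametrical; the stress domain is syllables 1–8.
Weights: 1 be: H, 2 pa: H, 3 kle: H, 4 ra L, 5 kil H, 6 dal H, 7 lu:f H, 8 bo: H.
Heavy syllables in the domain: 1, 2, 3, 5, 6, 7, 8. The rightmost is syllable 8 (bo:).
Primary stress: syllable 8 → be:.pa:.kle:.ra.kil.dal.lu:f.ˈbo:.si.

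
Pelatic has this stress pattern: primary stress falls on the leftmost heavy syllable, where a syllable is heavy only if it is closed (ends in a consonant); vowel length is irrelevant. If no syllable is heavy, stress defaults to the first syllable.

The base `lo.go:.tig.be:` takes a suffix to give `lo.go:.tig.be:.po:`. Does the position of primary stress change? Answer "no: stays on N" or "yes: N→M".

no: stays on 3

Base `lo.go:.tig.be:` (4 syllables):
  Weights: 1 lo L, 2 go: L, 3 tig H, 4 be: L.
  Heavy syllables in the domain: 3. The leftmost is syllable 3 (tig).
  → primary stress on syllable 3.
Suffixed `lo.go:.tig.be:.po:` (5 syllables):
  Weights: 1 lo L, 2 go: L, 3 tig H, 4 be: L, 5 po: L.
  Heavy syllables in the domain: 3. The leftmost is syllable 3 (tig).
  → primary stress on syllable 3.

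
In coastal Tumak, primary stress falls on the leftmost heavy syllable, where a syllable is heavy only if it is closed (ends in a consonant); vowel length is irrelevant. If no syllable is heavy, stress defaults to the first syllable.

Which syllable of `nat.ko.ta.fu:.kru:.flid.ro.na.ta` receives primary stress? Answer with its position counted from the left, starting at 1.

1

Weights: 1 nat H, 2 ko L, 3 ta L, 4 fu: L, 5 kru: L, 6 flid H, 7 ro L, 8 na L, 9 ta L.
Heavy syllables in the domain: 1, 6. The leftmost is syllable 1 (nat).
Primary stress: syllable 1 → ˈnat.ko.ta.fu:.kru:.flid.ro.na.ta.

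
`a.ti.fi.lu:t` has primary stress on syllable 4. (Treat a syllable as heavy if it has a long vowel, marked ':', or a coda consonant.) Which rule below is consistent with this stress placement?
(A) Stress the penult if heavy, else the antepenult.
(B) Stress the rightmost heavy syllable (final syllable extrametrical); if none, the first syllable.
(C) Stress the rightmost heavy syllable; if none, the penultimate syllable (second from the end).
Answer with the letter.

C

Rule A → syllable 2 (observed: 4).
Rule B → syllable 1 (observed: 4).
Rule C → syllable 4 ✓.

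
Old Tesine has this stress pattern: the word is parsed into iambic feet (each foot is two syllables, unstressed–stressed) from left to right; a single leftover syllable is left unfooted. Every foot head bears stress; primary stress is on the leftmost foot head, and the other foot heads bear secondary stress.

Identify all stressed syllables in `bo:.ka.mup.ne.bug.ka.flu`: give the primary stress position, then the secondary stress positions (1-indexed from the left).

primary 2, secondary 4, 6

Parse left to right into iambic (σˈσ) feet: (bo:.ˈka) (mup.ˈne) (bug.ˈka) flu. Syllable 7 is left unfooted.
Foot heads (stressed positions): 2, 4, 6.
End Rule Leftmost: primary stress on the leftmost head = syllable 2.
Secondary stress on 4, 6: bo:.ˈka.mup.ˌne.bug.ˌka.flu.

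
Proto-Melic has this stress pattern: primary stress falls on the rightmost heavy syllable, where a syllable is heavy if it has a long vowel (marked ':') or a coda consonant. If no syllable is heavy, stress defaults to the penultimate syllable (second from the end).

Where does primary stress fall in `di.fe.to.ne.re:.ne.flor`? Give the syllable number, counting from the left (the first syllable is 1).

7

Weights: 1 di L, 2 fe L, 3 to L, 4 ne L, 5 re: H, 6 ne L, 7 flor H.
Heavy syllables in the domain: 5, 7. The rightmost is syllable 7 (flor).
Primary stress: syllable 7 → di.fe.to.ne.re:.ne.ˈflor.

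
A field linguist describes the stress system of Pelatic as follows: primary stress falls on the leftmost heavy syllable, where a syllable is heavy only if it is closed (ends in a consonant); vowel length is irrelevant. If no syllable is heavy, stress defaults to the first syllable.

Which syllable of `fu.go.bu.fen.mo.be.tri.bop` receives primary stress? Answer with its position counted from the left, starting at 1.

4

Weights: 1 fu L, 2 go L, 3 bu L, 4 fen H, 5 mo L, 6 be L, 7 tri L, 8 bop H.
Heavy syllables in the domain: 4, 8. The leftmost is syllable 4 (fen).
Primary stress: syllable 4 → fu.go.bu.ˈfen.mo.be.tri.bop.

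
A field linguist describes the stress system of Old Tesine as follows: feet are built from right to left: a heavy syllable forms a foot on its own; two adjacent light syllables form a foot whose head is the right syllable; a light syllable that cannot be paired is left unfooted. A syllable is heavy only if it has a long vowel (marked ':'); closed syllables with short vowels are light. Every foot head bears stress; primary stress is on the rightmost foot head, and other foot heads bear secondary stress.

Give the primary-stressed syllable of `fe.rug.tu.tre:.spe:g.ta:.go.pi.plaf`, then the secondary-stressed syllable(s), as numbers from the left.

Weights: 1 fe L, 2 rug L, 3 tu L, 4 tre: H, 5 spe:g H, 6 ta: H, 7 go L, 8 pi L, 9 plaf L.
Parse right to left (heavy = foot alone; LL = one foot; stranded L unfooted): fe (rug.ˈtu) (ˈtre:) (ˈspe:g) (ˈta:) go (pi.ˈplaf).
Foot heads: 3, 4, 5, 6, 9.
Primary stress on the rightmost head = syllable 9.
Secondary stress on 3, 4, 5, 6: fe.rug.ˌtu.ˌtre:.ˌspe:g.ˌta:.go.pi.ˈplaf.

primary 9, secondary 3, 4, 5, 6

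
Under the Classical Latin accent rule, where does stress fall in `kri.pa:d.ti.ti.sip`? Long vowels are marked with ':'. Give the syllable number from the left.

3

Classical Latin: stress the penult if heavy (long vowel or closed), else the antepenult.
Weights: 3 ti L, 4 ti L, 5 sip H.
The penult (syllable 4, ti) is light, so stress falls on the antepenult (syllable 3, ti).
Stress on syllable 3: kri.pa:d.ˈti.ti.sip.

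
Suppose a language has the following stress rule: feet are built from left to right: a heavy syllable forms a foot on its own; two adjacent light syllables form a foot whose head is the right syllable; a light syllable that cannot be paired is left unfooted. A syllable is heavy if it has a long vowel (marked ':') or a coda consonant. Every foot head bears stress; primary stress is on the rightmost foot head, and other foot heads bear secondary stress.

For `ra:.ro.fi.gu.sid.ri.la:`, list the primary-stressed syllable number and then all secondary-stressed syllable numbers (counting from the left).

Weights: 1 ra: H, 2 ro L, 3 fi L, 4 gu L, 5 sid H, 6 ri L, 7 la: H.
Parse left to right (heavy = foot alone; LL = one foot; stranded L unfooted): (ˈra:) (ro.ˈfi) gu (ˈsid) ri (ˈla:).
Foot heads: 1, 3, 5, 7.
Primary stress on the rightmost head = syllable 7.
Secondary stress on 1, 3, 5: ˌra:.ro.ˌfi.gu.ˌsid.ri.ˈla:.

primary 7, secondary 1, 3, 5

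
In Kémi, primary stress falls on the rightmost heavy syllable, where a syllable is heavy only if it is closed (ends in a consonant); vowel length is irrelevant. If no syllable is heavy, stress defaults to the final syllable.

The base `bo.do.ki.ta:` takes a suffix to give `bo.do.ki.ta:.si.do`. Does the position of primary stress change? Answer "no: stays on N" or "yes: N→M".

Base `bo.do.ki.ta:` (4 syllables):
  Weights: 1 bo L, 2 do L, 3 ki L, 4 ta: L.
  No heavy syllable in the domain; default to the final syllable = syllable 4.
  → primary stress on syllable 4.
Suffixed `bo.do.ki.ta:.si.do` (6 syllables):
  Weights: 1 bo L, 2 do L, 3 ki L, 4 ta: L, 5 si L, 6 do L.
  No heavy syllable in the domain; default to the final syllable = syllable 6.
  → primary stress on syllable 6.

yes: 4→6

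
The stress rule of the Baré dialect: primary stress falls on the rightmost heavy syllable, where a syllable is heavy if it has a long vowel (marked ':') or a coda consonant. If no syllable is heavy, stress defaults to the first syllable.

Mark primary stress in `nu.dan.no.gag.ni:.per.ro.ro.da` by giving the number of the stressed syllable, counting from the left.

Weights: 1 nu L, 2 dan H, 3 no L, 4 gag H, 5 ni: H, 6 per H, 7 ro L, 8 ro L, 9 da L.
Heavy syllables in the domain: 2, 4, 5, 6. The rightmost is syllable 6 (per).
Primary stress: syllable 6 → nu.dan.no.gag.ni:.ˈper.ro.ro.da.

6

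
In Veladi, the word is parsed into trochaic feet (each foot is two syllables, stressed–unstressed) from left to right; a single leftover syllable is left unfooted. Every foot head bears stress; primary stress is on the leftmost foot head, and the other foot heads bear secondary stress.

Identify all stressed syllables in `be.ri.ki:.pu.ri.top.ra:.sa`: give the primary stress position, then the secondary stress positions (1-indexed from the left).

Parse left to right into trochaic (ˈσσ) feet: (ˈbe.ri) (ˈki:.pu) (ˈri.top) (ˈra:.sa).
Foot heads (stressed positions): 1, 3, 5, 7.
End Rule Leftmost: primary stress on the leftmost head = syllable 1.
Secondary stress on 3, 5, 7: ˈbe.ri.ˌki:.pu.ˌri.top.ˌra:.sa.

primary 1, secondary 3, 5, 7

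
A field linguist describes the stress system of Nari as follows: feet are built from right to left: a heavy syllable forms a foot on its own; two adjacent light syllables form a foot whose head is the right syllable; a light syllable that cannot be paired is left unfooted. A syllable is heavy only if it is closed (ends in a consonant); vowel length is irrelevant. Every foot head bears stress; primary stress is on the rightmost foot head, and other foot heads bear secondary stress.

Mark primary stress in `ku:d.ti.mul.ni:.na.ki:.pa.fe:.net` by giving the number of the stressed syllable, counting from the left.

9

Weights: 1 ku:d H, 2 ti L, 3 mul H, 4 ni: L, 5 na L, 6 ki: L, 7 pa L, 8 fe: L, 9 net H.
Parse right to left (heavy = foot alone; LL = one foot; stranded L unfooted): (ˈku:d) ti (ˈmul) ni: (na.ˈki:) (pa.ˈfe:) (ˈnet).
Foot heads: 1, 3, 6, 8, 9.
Primary stress on the rightmost head = syllable 9.
Primary stress: syllable 9 → ku:d.ti.mul.ni:.na.ki:.pa.fe:.ˈnet.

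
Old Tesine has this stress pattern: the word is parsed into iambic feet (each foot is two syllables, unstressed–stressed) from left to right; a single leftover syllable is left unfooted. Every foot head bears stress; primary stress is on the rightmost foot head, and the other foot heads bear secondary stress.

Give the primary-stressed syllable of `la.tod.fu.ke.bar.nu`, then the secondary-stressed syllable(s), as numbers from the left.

Parse left to right into iambic (σˈσ) feet: (la.ˈtod) (fu.ˈke) (bar.ˈnu).
Foot heads (stressed positions): 2, 4, 6.
End Rule Rightmost: primary stress on the rightmost head = syllable 6.
Secondary stress on 2, 4: la.ˌtod.fu.ˌke.bar.ˈnu.

primary 6, secondary 2, 4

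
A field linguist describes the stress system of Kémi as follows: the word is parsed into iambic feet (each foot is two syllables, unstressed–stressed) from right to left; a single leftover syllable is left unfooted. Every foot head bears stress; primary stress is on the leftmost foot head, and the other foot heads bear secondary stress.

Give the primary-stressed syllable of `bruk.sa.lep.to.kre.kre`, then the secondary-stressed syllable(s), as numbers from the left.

Parse right to left into iambic (σˈσ) feet: (bruk.ˈsa) (lep.ˈto) (kre.ˈkre).
Foot heads (stressed positions): 2, 4, 6.
End Rule Leftmost: primary stress on the leftmost head = syllable 2.
Secondary stress on 4, 6: bruk.ˈsa.lep.ˌto.kre.ˌkre.

primary 2, secondary 4, 6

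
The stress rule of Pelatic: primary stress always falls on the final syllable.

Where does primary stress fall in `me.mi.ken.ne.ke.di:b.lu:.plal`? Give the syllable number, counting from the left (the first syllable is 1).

8

The word has 8 syllables; the final syllable is syllable 8 (plal).
Primary stress: syllable 8 → me.mi.ken.ne.ke.di:b.lu:.ˈplal.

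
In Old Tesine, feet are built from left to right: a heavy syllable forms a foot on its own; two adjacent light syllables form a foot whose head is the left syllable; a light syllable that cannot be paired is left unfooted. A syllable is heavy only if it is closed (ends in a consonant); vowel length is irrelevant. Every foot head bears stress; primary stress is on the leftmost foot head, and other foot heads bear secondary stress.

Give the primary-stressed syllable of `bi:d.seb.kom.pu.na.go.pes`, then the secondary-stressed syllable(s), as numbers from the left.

Weights: 1 bi:d H, 2 seb H, 3 kom H, 4 pu L, 5 na L, 6 go L, 7 pes H.
Parse left to right (heavy = foot alone; LL = one foot; stranded L unfooted): (ˈbi:d) (ˈseb) (ˈkom) (ˈpu.na) go (ˈpes).
Foot heads: 1, 2, 3, 4, 7.
Primary stress on the leftmost head = syllable 1.
Secondary stress on 2, 3, 4, 7: ˈbi:d.ˌseb.ˌkom.ˌpu.na.go.ˌpes.

primary 1, secondary 2, 3, 4, 7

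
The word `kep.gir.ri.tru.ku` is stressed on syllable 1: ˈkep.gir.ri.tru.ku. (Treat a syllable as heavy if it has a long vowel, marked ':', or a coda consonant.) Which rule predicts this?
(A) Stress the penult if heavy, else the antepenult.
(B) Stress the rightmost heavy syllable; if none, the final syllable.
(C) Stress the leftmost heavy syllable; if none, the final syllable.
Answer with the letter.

C

Rule A → syllable 3 (observed: 1).
Rule B → syllable 2 (observed: 1).
Rule C → syllable 1 ✓.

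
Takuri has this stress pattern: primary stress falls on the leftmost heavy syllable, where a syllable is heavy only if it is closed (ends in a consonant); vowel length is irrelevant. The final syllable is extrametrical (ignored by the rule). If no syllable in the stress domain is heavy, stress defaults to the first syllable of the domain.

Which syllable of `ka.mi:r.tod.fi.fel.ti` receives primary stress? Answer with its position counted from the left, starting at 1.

2

The final syllable (6, ti) is extrametrical; the stress domain is syllables 1–5.
Weights: 1 ka L, 2 mi:r H, 3 tod H, 4 fi L, 5 fel H.
Heavy syllables in the domain: 2, 3, 5. The leftmost is syllable 2 (mi:r).
Primary stress: syllable 2 → ka.ˈmi:r.tod.fi.fel.ti.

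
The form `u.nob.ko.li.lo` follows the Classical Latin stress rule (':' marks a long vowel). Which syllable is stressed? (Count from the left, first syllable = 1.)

Classical Latin: stress the penult if heavy (long vowel or closed), else the antepenult.
Weights: 3 ko L, 4 li L, 5 lo L.
The penult (syllable 4, li) is light, so stress falls on the antepenult (syllable 3, ko).
Stress on syllable 3: u.nob.ˈko.li.lo.

3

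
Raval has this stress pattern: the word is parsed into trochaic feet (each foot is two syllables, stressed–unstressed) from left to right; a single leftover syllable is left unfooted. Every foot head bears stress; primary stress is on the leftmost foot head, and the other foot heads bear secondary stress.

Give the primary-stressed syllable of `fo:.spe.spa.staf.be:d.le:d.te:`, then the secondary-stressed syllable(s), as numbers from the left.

primary 1, secondary 3, 5

Parse left to right into trochaic (ˈσσ) feet: (ˈfo:.spe) (ˈspa.staf) (ˈbe:d.le:d) te:. Syllable 7 is left unfooted.
Foot heads (stressed positions): 1, 3, 5.
End Rule Leftmost: primary stress on the leftmost head = syllable 1.
Secondary stress on 3, 5: ˈfo:.spe.ˌspa.staf.ˌbe:d.le:d.te:.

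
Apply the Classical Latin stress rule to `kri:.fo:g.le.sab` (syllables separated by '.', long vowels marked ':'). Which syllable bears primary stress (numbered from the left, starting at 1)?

2

Classical Latin: stress the penult if heavy (long vowel or closed), else the antepenult.
Weights: 2 fo:g H, 3 le L, 4 sab H.
The penult (syllable 3, le) is light, so stress falls on the antepenult (syllable 2, fo:g).
Stress on syllable 2: kri:.ˈfo:g.le.sab.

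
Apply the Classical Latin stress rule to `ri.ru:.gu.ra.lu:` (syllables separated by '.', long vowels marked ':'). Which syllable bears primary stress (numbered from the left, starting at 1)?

Classical Latin: stress the penult if heavy (long vowel or closed), else the antepenult.
Weights: 3 gu L, 4 ra L, 5 lu: H.
The penult (syllable 4, ra) is light, so stress falls on the antepenult (syllable 3, gu).
Stress on syllable 3: ri.ru:.ˈgu.ra.lu:.

3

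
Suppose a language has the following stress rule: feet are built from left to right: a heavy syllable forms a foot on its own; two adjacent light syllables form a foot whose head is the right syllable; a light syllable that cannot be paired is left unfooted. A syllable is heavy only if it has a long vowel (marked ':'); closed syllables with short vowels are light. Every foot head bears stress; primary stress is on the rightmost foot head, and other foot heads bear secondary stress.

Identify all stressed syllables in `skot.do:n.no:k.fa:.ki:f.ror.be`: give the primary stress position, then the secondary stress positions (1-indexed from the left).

primary 7, secondary 2, 3, 4, 5

Weights: 1 skot L, 2 do:n H, 3 no:k H, 4 fa: H, 5 ki:f H, 6 ror L, 7 be L.
Parse left to right (heavy = foot alone; LL = one foot; stranded L unfooted): skot (ˈdo:n) (ˈno:k) (ˈfa:) (ˈki:f) (ror.ˈbe).
Foot heads: 2, 3, 4, 5, 7.
Primary stress on the rightmost head = syllable 7.
Secondary stress on 2, 3, 4, 5: skot.ˌdo:n.ˌno:k.ˌfa:.ˌki:f.ror.ˈbe.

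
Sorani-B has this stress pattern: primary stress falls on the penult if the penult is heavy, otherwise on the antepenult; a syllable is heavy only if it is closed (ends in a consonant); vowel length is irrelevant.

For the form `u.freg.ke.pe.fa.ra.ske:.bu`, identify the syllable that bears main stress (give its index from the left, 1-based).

6

Weights: 6 ra L, 7 ske: L, 8 bu L.
The penult (syllable 7, ske:) is light, so stress falls on the antepenult (syllable 6, ra).
Primary stress: syllable 6 → u.freg.ke.pe.fa.ˈra.ske:.bu.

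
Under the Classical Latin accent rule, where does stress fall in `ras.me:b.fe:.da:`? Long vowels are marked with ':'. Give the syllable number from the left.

Classical Latin: stress the penult if heavy (long vowel or closed), else the antepenult.
Weights: 2 me:b H, 3 fe: H, 4 da: H.
The penult (syllable 3, fe:) is heavy, so it takes stress.
Stress on syllable 3: ras.me:b.ˈfe:.da:.

3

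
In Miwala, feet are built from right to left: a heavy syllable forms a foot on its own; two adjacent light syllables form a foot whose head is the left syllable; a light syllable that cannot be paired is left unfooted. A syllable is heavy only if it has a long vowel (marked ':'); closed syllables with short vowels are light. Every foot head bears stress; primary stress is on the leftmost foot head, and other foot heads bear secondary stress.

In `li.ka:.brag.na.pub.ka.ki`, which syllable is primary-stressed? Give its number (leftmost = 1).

Weights: 1 li L, 2 ka: H, 3 brag L, 4 na L, 5 pub L, 6 ka L, 7 ki L.
Parse right to left (heavy = foot alone; LL = one foot; stranded L unfooted): li (ˈka:) brag (ˈna.pub) (ˈka.ki).
Foot heads: 2, 4, 6.
Primary stress on the leftmost head = syllable 2.
Primary stress: syllable 2 → li.ˈka:.brag.na.pub.ka.ki.

2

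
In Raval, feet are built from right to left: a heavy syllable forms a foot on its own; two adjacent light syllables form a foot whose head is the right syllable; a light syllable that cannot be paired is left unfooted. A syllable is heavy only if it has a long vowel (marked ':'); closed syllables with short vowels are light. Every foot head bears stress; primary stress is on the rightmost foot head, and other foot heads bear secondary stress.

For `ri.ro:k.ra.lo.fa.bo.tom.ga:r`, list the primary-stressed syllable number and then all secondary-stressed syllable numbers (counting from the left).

Weights: 1 ri L, 2 ro:k H, 3 ra L, 4 lo L, 5 fa L, 6 bo L, 7 tom L, 8 ga:r H.
Parse right to left (heavy = foot alone; LL = one foot; stranded L unfooted): ri (ˈro:k) ra (lo.ˈfa) (bo.ˈtom) (ˈga:r).
Foot heads: 2, 5, 7, 8.
Primary stress on the rightmost head = syllable 8.
Secondary stress on 2, 5, 7: ri.ˌro:k.ra.lo.ˌfa.bo.ˌtom.ˈga:r.

primary 8, secondary 2, 5, 7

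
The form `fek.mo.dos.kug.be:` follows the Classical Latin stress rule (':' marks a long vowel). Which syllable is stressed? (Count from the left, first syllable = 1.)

Classical Latin: stress the penult if heavy (long vowel or closed), else the antepenult.
Weights: 3 dos H, 4 kug H, 5 be: H.
The penult (syllable 4, kug) is heavy, so it takes stress.
Stress on syllable 4: fek.mo.dos.ˈkug.be:.

4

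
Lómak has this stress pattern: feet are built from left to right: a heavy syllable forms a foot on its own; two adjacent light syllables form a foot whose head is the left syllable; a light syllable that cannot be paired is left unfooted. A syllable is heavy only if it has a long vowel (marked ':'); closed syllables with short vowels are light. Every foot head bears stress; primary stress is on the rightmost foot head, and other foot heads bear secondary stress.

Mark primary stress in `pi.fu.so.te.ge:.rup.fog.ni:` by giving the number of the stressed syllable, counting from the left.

8

Weights: 1 pi L, 2 fu L, 3 so L, 4 te L, 5 ge: H, 6 rup L, 7 fog L, 8 ni: H.
Parse left to right (heavy = foot alone; LL = one foot; stranded L unfooted): (ˈpi.fu) (ˈso.te) (ˈge:) (ˈrup.fog) (ˈni:).
Foot heads: 1, 3, 5, 6, 8.
Primary stress on the rightmost head = syllable 8.
Primary stress: syllable 8 → pi.fu.so.te.ge:.rup.fog.ˈni:.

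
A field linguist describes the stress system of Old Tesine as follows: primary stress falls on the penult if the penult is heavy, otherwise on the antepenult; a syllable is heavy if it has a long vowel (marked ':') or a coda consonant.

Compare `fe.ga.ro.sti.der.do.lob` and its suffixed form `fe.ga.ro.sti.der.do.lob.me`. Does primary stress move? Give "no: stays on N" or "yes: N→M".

yes: 5→7

Base `fe.ga.ro.sti.der.do.lob` (7 syllables):
  Weights: 5 der H, 6 do L, 7 lob H.
  The penult (syllable 6, do) is light, so stress falls on the antepenult (syllable 5, der).
  → primary stress on syllable 5.
Suffixed `fe.ga.ro.sti.der.do.lob.me` (8 syllables):
  Weights: 6 do L, 7 lob H, 8 me L.
  The penult (syllable 7, lob) is heavy, so it takes stress.
  → primary stress on syllable 7.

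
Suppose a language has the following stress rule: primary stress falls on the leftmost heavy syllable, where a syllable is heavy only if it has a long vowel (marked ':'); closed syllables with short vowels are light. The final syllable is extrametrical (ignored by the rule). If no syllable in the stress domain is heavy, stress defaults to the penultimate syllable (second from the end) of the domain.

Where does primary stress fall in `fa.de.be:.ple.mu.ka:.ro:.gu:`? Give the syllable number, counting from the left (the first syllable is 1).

The final syllable (8, gu:) is extrametrical; the stress domain is syllables 1–7.
Weights: 1 fa L, 2 de L, 3 be: H, 4 ple L, 5 mu L, 6 ka: H, 7 ro: H.
Heavy syllables in the domain: 3, 6, 7. The leftmost is syllable 3 (be:).
Primary stress: syllable 3 → fa.de.ˈbe:.ple.mu.ka:.ro:.gu:.

3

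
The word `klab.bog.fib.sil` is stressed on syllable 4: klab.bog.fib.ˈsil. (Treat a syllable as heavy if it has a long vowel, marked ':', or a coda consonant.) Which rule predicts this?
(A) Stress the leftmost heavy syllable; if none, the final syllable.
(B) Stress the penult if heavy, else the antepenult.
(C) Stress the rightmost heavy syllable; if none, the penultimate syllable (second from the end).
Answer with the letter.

Rule A → syllable 1 (observed: 4).
Rule B → syllable 3 (observed: 4).
Rule C → syllable 4 ✓.

C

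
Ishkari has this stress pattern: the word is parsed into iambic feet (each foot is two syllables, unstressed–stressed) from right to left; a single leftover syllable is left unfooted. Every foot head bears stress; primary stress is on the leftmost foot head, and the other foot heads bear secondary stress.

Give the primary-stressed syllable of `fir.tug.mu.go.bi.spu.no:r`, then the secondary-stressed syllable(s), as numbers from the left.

primary 3, secondary 5, 7

Parse right to left into iambic (σˈσ) feet: fir (tug.ˈmu) (go.ˈbi) (spu.ˈno:r). Syllable 1 is left unfooted.
Foot heads (stressed positions): 3, 5, 7.
End Rule Leftmost: primary stress on the leftmost head = syllable 3.
Secondary stress on 5, 7: fir.tug.ˈmu.go.ˌbi.spu.ˌno:r.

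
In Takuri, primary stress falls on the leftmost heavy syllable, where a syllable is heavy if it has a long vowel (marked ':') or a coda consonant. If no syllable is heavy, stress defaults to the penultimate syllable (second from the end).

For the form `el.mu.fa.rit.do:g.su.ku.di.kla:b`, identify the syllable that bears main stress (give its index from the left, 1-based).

Weights: 1 el H, 2 mu L, 3 fa L, 4 rit H, 5 do:g H, 6 su L, 7 ku L, 8 di L, 9 kla:b H.
Heavy syllables in the domain: 1, 4, 5, 9. The leftmost is syllable 1 (el).
Primary stress: syllable 1 → ˈel.mu.fa.rit.do:g.su.ku.di.kla:b.

1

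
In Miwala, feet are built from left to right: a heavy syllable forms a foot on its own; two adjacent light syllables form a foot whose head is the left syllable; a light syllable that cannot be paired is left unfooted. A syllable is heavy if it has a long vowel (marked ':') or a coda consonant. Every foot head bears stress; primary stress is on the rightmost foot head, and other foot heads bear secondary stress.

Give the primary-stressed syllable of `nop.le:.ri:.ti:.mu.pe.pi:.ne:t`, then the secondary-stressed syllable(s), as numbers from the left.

primary 8, secondary 1, 2, 3, 4, 5, 7

Weights: 1 nop H, 2 le: H, 3 ri: H, 4 ti: H, 5 mu L, 6 pe L, 7 pi: H, 8 ne:t H.
Parse left to right (heavy = foot alone; LL = one foot; stranded L unfooted): (ˈnop) (ˈle:) (ˈri:) (ˈti:) (ˈmu.pe) (ˈpi:) (ˈne:t).
Foot heads: 1, 2, 3, 4, 5, 7, 8.
Primary stress on the rightmost head = syllable 8.
Secondary stress on 1, 2, 3, 4, 5, 7: ˌnop.ˌle:.ˌri:.ˌti:.ˌmu.pe.ˌpi:.ˈne:t.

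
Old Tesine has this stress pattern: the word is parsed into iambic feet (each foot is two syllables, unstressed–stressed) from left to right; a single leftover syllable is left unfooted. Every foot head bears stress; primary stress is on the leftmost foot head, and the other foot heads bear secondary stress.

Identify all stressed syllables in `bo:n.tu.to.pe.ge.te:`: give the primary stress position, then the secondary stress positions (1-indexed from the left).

primary 2, secondary 4, 6

Parse left to right into iambic (σˈσ) feet: (bo:n.ˈtu) (to.ˈpe) (ge.ˈte:).
Foot heads (stressed positions): 2, 4, 6.
End Rule Leftmost: primary stress on the leftmost head = syllable 2.
Secondary stress on 4, 6: bo:n.ˈtu.to.ˌpe.ge.ˌte:.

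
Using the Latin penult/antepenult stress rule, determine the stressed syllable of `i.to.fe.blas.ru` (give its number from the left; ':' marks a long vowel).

Classical Latin: stress the penult if heavy (long vowel or closed), else the antepenult.
Weights: 3 fe L, 4 blas H, 5 ru L.
The penult (syllable 4, blas) is heavy, so it takes stress.
Stress on syllable 4: i.to.fe.ˈblas.ru.

4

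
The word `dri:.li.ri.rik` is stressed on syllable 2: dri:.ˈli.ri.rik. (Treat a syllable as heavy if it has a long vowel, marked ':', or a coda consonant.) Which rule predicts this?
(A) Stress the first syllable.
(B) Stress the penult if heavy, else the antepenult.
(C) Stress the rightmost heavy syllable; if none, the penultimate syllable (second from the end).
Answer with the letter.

B

Rule A → syllable 1 (observed: 2).
Rule B → syllable 2 ✓.
Rule C → syllable 4 (observed: 2).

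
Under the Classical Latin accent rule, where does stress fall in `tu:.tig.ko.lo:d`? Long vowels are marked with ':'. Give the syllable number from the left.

Classical Latin: stress the penult if heavy (long vowel or closed), else the antepenult.
Weights: 2 tig H, 3 ko L, 4 lo:d H.
The penult (syllable 3, ko) is light, so stress falls on the antepenult (syllable 2, tig).
Stress on syllable 2: tu:.ˈtig.ko.lo:d.

2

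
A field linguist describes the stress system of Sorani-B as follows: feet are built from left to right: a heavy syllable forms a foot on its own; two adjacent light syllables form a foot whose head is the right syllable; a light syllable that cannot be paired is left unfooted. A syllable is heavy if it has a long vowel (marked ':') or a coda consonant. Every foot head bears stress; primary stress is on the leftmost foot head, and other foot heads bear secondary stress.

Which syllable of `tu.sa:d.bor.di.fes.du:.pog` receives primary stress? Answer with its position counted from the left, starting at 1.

2

Weights: 1 tu L, 2 sa:d H, 3 bor H, 4 di L, 5 fes H, 6 du: H, 7 pog H.
Parse left to right (heavy = foot alone; LL = one foot; stranded L unfooted): tu (ˈsa:d) (ˈbor) di (ˈfes) (ˈdu:) (ˈpog).
Foot heads: 2, 3, 5, 6, 7.
Primary stress on the leftmost head = syllable 2.
Primary stress: syllable 2 → tu.ˈsa:d.bor.di.fes.du:.pog.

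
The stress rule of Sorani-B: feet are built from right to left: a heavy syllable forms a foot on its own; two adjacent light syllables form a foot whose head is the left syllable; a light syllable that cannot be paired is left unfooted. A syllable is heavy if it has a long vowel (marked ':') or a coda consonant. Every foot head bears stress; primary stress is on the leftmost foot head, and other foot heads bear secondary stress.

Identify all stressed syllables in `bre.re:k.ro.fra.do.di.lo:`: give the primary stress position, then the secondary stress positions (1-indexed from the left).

Weights: 1 bre L, 2 re:k H, 3 ro L, 4 fra L, 5 do L, 6 di L, 7 lo: H.
Parse right to left (heavy = foot alone; LL = one foot; stranded L unfooted): bre (ˈre:k) (ˈro.fra) (ˈdo.di) (ˈlo:).
Foot heads: 2, 3, 5, 7.
Primary stress on the leftmost head = syllable 2.
Secondary stress on 3, 5, 7: bre.ˈre:k.ˌro.fra.ˌdo.di.ˌlo:.

primary 2, secondary 3, 5, 7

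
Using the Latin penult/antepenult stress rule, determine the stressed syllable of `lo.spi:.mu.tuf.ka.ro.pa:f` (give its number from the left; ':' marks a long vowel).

Classical Latin: stress the penult if heavy (long vowel or closed), else the antepenult.
Weights: 5 ka L, 6 ro L, 7 pa:f H.
The penult (syllable 6, ro) is light, so stress falls on the antepenult (syllable 5, ka).
Stress on syllable 5: lo.spi:.mu.tuf.ˈka.ro.pa:f.

5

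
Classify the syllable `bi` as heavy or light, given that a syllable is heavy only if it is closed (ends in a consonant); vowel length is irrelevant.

`bi`: short vowel, open (no coda). Open (no coda) → light.

light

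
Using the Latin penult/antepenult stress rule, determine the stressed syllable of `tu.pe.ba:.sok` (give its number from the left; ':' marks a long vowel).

3

Classical Latin: stress the penult if heavy (long vowel or closed), else the antepenult.
Weights: 2 pe L, 3 ba: H, 4 sok H.
The penult (syllable 3, ba:) is heavy, so it takes stress.
Stress on syllable 3: tu.pe.ˈba:.sok.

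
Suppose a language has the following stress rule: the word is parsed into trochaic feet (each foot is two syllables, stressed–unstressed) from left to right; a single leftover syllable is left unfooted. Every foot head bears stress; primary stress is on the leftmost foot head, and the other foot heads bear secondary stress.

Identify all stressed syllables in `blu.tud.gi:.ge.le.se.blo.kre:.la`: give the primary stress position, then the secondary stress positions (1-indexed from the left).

Parse left to right into trochaic (ˈσσ) feet: (ˈblu.tud) (ˈgi:.ge) (ˈle.se) (ˈblo.kre:) la. Syllable 9 is left unfooted.
Foot heads (stressed positions): 1, 3, 5, 7.
End Rule Leftmost: primary stress on the leftmost head = syllable 1.
Secondary stress on 3, 5, 7: ˈblu.tud.ˌgi:.ge.ˌle.se.ˌblo.kre:.la.

primary 1, secondary 3, 5, 7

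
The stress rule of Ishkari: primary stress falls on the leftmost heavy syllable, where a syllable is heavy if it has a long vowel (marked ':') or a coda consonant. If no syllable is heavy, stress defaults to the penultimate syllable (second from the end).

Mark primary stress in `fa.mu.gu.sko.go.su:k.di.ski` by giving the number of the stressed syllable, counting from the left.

Weights: 1 fa L, 2 mu L, 3 gu L, 4 sko L, 5 go L, 6 su:k H, 7 di L, 8 ski L.
Heavy syllables in the domain: 6. The leftmost is syllable 6 (su:k).
Primary stress: syllable 6 → fa.mu.gu.sko.go.ˈsu:k.di.ski.

6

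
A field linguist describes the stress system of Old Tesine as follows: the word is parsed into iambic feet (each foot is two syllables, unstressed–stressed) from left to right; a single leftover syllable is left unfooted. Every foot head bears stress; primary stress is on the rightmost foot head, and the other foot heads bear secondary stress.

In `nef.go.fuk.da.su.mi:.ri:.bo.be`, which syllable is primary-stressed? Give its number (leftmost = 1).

8

Parse left to right into iambic (σˈσ) feet: (nef.ˈgo) (fuk.ˈda) (su.ˈmi:) (ri:.ˈbo) be. Syllable 9 is left unfooted.
Foot heads (stressed positions): 2, 4, 6, 8.
End Rule Rightmost: primary stress on the rightmost head = syllable 8.
Primary stress: syllable 8 → nef.go.fuk.da.su.mi:.ri:.ˈbo.be.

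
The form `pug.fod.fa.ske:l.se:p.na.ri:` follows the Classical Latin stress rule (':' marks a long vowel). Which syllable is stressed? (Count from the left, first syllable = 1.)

5

Classical Latin: stress the penult if heavy (long vowel or closed), else the antepenult.
Weights: 5 se:p H, 6 na L, 7 ri: H.
The penult (syllable 6, na) is light, so stress falls on the antepenult (syllable 5, se:p).
Stress on syllable 5: pug.fod.fa.ske:l.ˈse:p.na.ri:.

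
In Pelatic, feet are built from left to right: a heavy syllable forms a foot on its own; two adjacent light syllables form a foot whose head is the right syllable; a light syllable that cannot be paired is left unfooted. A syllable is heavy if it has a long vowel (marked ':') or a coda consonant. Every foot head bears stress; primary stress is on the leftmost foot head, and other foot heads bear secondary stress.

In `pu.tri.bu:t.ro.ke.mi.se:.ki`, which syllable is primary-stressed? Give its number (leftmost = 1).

2

Weights: 1 pu L, 2 tri L, 3 bu:t H, 4 ro L, 5 ke L, 6 mi L, 7 se: H, 8 ki L.
Parse left to right (heavy = foot alone; LL = one foot; stranded L unfooted): (pu.ˈtri) (ˈbu:t) (ro.ˈke) mi (ˈse:) ki.
Foot heads: 2, 3, 5, 7.
Primary stress on the leftmost head = syllable 2.
Primary stress: syllable 2 → pu.ˈtri.bu:t.ro.ke.mi.se:.ki.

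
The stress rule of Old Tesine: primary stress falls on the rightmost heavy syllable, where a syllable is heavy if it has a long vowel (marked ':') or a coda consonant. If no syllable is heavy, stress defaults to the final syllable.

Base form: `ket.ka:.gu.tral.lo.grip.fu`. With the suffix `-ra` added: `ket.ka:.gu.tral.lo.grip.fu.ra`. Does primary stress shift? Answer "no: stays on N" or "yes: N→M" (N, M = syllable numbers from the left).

no: stays on 6

Base `ket.ka:.gu.tral.lo.grip.fu` (7 syllables):
  Weights: 1 ket H, 2 ka: H, 3 gu L, 4 tral H, 5 lo L, 6 grip H, 7 fu L.
  Heavy syllables in the domain: 1, 2, 4, 6. The rightmost is syllable 6 (grip).
  → primary stress on syllable 6.
Suffixed `ket.ka:.gu.tral.lo.grip.fu.ra` (8 syllables):
  Weights: 1 ket H, 2 ka: H, 3 gu L, 4 tral H, 5 lo L, 6 grip H, 7 fu L, 8 ra L.
  Heavy syllables in the domain: 1, 2, 4, 6. The rightmost is syllable 6 (grip).
  → primary stress on syllable 6.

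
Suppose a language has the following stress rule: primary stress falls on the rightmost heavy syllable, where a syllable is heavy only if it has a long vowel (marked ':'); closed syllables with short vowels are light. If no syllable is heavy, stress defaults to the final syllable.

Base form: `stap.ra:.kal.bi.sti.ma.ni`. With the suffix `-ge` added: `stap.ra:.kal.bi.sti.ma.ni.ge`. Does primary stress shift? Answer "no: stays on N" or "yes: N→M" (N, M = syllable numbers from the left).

Base `stap.ra:.kal.bi.sti.ma.ni` (7 syllables):
  Weights: 1 stap L, 2 ra: H, 3 kal L, 4 bi L, 5 sti L, 6 ma L, 7 ni L.
  Heavy syllables in the domain: 2. The rightmost is syllable 2 (ra:).
  → primary stress on syllable 2.
Suffixed `stap.ra:.kal.bi.sti.ma.ni.ge` (8 syllables):
  Weights: 1 stap L, 2 ra: H, 3 kal L, 4 bi L, 5 sti L, 6 ma L, 7 ni L, 8 ge L.
  Heavy syllables in the domain: 2. The rightmost is syllable 2 (ra:).
  → primary stress on syllable 2.

no: stays on 2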